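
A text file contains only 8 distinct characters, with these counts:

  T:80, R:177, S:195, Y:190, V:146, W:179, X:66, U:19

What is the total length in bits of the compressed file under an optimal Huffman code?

Greedily combine the two least-frequent nodes:
U(19) + X(66) → 85
T(80) + 85 → 165
V(146) + 165 → 311
R(177) + W(179) → 356
Y(190) + S(195) → 385
311 + 356 → 667
385 + 667 → 1052
Each symbol's bit-cost is frequency × depth; summing gives 3021 bits (equivalently 85 + 165 + 311 + 356 + 385 + 667 + 1052).

3021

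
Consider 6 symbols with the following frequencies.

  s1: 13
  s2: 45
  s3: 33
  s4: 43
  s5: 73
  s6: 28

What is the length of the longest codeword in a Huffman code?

4

Merge the two lowest-weight nodes at each step:
merge s1(13) and s6(28): 41
merge s3(33) and 41: 74
merge s4(43) and s2(45): 88
merge s5(73) and 74: 147
merge 88 and 147: 235
The first pair merged (s1, s6) ends up deepest, at depth 4.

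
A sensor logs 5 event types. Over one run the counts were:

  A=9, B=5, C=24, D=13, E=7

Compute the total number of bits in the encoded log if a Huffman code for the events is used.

Merge the two smallest weights repeatedly:
B(5) + E(7) → 12
A(9) + 12 → 21
D(13) + 21 → 34
C(24) + 34 → 58
Each symbol's bit-cost is frequency × depth; summing gives 125 bits (equivalently 12 + 21 + 34 + 58).

125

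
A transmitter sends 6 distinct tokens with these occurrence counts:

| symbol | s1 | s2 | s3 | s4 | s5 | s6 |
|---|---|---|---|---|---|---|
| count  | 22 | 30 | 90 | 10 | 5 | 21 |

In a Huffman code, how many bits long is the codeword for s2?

3

Build the tree from the bottom:
combine s5(5), s4(10) → 15
combine 15, s6(21) → 36
combine s1(22), s2(30) → 52
combine 36, 52 → 88
combine 88, s3(90) → 178
s2 sits 3 levels below the root, so its codeword is 3 bits.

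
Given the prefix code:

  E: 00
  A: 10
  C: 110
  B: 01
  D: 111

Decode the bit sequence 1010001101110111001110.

Read left to right; each codeword is recognised as soon as it completes (prefix code):
  10→A | 10→A | 00→E | 110→C | 111→D | 01→B | 110→C | 01→B | 110→C
Decoded message: AAECDBCBC

AAECDBCBC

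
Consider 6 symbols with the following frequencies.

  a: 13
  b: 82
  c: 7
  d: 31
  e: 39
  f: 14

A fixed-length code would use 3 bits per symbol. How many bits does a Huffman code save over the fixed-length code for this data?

149

Fixed-length: 3 bits × 186 symbols = 558 bits.
Huffman merges:
combine c(7), a(13) → 20
combine f(14), 20 → 34
combine d(31), 34 → 65
combine e(39), 65 → 104
combine b(82), 104 → 186
Huffman total = 20 + 34 + 65 + 104 + 186 = 409 bits.
Saving = 558 − 409 = 149 bits.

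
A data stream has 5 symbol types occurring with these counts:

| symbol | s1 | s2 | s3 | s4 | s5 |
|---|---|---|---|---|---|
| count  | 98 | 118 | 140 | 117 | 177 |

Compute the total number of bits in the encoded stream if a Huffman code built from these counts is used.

1515

Build the Huffman tree bottom-up:
merge s1(98) and s4(117): 215
merge s2(118) and s3(140): 258
merge s5(177) and 215: 392
merge 258 and 392: 650
Each symbol's bit-cost is frequency × depth; summing gives 1515 bits (equivalently 215 + 258 + 392 + 650).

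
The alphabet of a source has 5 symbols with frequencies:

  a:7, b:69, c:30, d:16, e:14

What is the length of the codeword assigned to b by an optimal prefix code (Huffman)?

1

Build the tree from the bottom:
merge a(7) and e(14): 21
merge d(16) and 21: 37
merge c(30) and 37: 67
merge 67 and b(69): 136
b sits one level below the root: a 1-bit codeword.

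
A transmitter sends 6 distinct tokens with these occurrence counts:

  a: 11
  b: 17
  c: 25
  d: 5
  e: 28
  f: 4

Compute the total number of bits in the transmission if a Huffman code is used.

Greedily combine the two least-frequent nodes:
combine f(4), d(5) → 9
combine 9, a(11) → 20
combine b(17), 20 → 37
combine c(25), e(28) → 53
combine 37, 53 → 90
The encoded length is the sum of every internal node's weight: 9 + 20 + 37 + 53 + 90 = 209 bits.

209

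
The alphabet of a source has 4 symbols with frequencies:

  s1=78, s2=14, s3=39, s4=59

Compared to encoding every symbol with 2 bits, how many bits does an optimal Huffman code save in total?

25

Fixed-length: 2 bits × 190 symbols = 380 bits.
Huffman merges:
s2(14) + s3(39) → 53
53 + s4(59) → 112
s1(78) + 112 → 190
Huffman total = 53 + 112 + 190 = 355 bits.
Saving = 380 − 355 = 25 bits.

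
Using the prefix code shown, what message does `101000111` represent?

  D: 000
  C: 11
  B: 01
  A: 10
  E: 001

AAEC

Read left to right; each codeword is recognised as soon as it completes (prefix code):
  10→A | 10→A | 001→E | 11→C
Decoded message: AAEC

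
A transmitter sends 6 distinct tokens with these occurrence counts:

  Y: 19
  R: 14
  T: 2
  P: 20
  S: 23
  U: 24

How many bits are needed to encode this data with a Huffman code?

255

Greedily combine the two least-frequent nodes:
T(2) + R(14) → 16
16 + Y(19) → 35
P(20) + S(23) → 43
U(24) + 35 → 59
43 + 59 → 102
The encoded length is the sum of every internal node's weight: 16 + 35 + 43 + 59 + 102 = 255 bits.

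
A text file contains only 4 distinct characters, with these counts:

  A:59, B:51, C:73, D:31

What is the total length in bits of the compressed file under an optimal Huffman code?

428

Merge the two smallest weights repeatedly:
merge D(31) and B(51): 82
merge A(59) and C(73): 132
merge 82 and 132: 214
The encoded length is the sum of every internal node's weight: 82 + 132 + 214 = 428 bits.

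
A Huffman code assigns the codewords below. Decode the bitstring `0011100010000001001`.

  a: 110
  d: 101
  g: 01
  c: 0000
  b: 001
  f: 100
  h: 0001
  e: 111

babcbb

Read left to right; each codeword is recognised as soon as it completes (prefix code):
  001→b | 110→a | 001→b | 0000→c | 001→b | 001→b
Decoded message: babcbb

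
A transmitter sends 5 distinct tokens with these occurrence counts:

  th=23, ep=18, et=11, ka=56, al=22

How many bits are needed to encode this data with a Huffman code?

278

Merge the two smallest weights repeatedly:
merge et(11) and ep(18): 29
merge al(22) and th(23): 45
merge 29 and 45: 74
merge ka(56) and 74: 130
Each symbol's bit-cost is frequency × depth; summing gives 278 bits (equivalently 29 + 45 + 74 + 130).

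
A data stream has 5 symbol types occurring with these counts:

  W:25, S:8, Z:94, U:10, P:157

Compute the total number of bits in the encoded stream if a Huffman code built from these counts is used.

492

Merge the two smallest weights repeatedly:
combine S(8), U(10) → 18
combine 18, W(25) → 43
combine 43, Z(94) → 137
combine 137, P(157) → 294
The encoded length is the sum of every internal node's weight: 18 + 43 + 137 + 294 = 492 bits.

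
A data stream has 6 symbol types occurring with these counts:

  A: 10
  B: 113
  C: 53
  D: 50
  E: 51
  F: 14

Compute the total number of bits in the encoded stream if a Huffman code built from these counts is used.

Greedily combine the two least-frequent nodes:
combine A(10), F(14) → 24
combine 24, D(50) → 74
combine E(51), C(53) → 104
combine 74, 104 → 178
combine B(113), 178 → 291
Total encoded bits = sum of merged weights = 24 + 74 + 104 + 178 + 291 = 671.

671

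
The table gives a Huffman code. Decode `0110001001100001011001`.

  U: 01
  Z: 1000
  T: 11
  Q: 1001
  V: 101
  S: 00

Read left to right; each codeword is recognised as soon as it completes (prefix code):
  01→U | 1000→Z | 1001→Q | 1000→Z | 01→U | 01→U | 1001→Q
Decoded message: UZQZUUQ

UZQZUUQ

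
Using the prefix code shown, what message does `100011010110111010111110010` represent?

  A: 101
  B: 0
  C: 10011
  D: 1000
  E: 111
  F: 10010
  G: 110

Read left to right; each codeword is recognised as soon as it completes (prefix code):
  1000→D | 110→G | 101→A | 101→A | 110→G | 101→A | 111→E | 10010→F
Decoded message: DGAAGAEF

DGAAGAEF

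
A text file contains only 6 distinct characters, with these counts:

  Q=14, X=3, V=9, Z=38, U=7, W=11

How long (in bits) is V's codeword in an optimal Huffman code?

Huffman merges, smallest pair first:
X(3) + U(7) → 10
V(9) + 10 → 19
W(11) + Q(14) → 25
19 + 25 → 44
Z(38) + 44 → 82
V's leaf is at depth 3, giving a 3-bit codeword.

3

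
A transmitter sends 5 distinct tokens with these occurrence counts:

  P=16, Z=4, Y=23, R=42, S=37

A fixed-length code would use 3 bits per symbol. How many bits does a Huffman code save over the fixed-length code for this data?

Fixed-length: 3 bits × 122 symbols = 366 bits.
Huffman merges:
Z(4) + P(16) → 20
20 + Y(23) → 43
S(37) + R(42) → 79
43 + 79 → 122
Huffman total = 20 + 43 + 79 + 122 = 264 bits.
Saving = 366 − 264 = 102 bits.

102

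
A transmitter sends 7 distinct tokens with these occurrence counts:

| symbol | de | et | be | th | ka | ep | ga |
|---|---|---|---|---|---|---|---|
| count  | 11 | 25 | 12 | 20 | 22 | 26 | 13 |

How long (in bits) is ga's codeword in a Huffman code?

Repeatedly merge the two smallest:
merge de(11) and be(12): 23
merge ga(13) and th(20): 33
merge ka(22) and 23: 45
merge et(25) and ep(26): 51
merge 33 and 45: 78
merge 51 and 78: 129
ga's leaf is at depth 3, giving a 3-bit codeword.

3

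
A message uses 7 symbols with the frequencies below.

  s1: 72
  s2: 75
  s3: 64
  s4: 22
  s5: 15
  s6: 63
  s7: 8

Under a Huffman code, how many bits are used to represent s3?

Huffman merges, smallest pair first:
merge s7(8) and s5(15): 23
merge s4(22) and 23: 45
merge 45 and s6(63): 108
merge s3(64) and s1(72): 136
merge s2(75) and 108: 183
merge 136 and 183: 319
s3 sits 2 levels below the root, so its codeword is 2 bits.

2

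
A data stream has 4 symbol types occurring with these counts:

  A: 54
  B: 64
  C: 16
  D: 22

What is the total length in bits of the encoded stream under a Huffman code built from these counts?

286

Build the Huffman tree bottom-up:
merge C(16) and D(22): 38
merge 38 and A(54): 92
merge B(64) and 92: 156
Each symbol's bit-cost is frequency × depth; summing gives 286 bits (equivalently 38 + 92 + 156).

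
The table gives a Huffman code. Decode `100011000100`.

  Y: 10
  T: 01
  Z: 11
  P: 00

Read left to right; each codeword is recognised as soon as it completes (prefix code):
  10→Y | 00→P | 11→Z | 00→P | 01→T | 00→P
Decoded message: YPZPTP

YPZPTP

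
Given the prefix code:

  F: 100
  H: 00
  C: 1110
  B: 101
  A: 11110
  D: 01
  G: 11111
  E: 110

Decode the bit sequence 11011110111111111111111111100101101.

EAGGGADDB

Read left to right; each codeword is recognised as soon as it completes (prefix code):
  110→E | 11110→A | 11111→G | 11111→G | 11111→G | 11110→A | 01→D | 01→D | 101→B
Decoded message: EAGGGADDB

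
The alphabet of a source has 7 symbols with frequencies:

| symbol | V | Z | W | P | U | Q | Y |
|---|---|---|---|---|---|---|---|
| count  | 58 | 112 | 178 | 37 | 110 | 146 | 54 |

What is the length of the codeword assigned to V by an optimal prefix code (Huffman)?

Repeatedly merge the two smallest:
P(37) + Y(54) → 91
V(58) + 91 → 149
U(110) + Z(112) → 222
Q(146) + 149 → 295
W(178) + 222 → 400
295 + 400 → 695
V's leaf is at depth 3, giving a 3-bit codeword.

3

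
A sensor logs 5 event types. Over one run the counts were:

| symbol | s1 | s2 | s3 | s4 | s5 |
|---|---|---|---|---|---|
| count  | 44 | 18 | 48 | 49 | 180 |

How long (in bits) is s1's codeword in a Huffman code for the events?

3

Huffman merges, smallest pair first:
merge s2(18) and s1(44): 62
merge s3(48) and s4(49): 97
merge 62 and 97: 159
merge 159 and s5(180): 339
The subtree containing s1 is merged 3 times, so code length = 3.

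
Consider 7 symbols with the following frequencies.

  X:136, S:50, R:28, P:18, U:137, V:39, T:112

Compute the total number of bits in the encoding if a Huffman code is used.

1306

Greedily combine the two least-frequent nodes:
merge P(18) and R(28): 46
merge V(39) and 46: 85
merge S(50) and 85: 135
merge T(112) and 135: 247
merge X(136) and U(137): 273
merge 247 and 273: 520
Total encoded bits = sum of merged weights = 46 + 85 + 135 + 247 + 273 + 520 = 1306.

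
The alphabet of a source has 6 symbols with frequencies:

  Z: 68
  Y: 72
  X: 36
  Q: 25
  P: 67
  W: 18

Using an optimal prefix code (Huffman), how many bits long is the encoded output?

694

Merge the two smallest weights repeatedly:
merge W(18) and Q(25): 43
merge X(36) and 43: 79
merge P(67) and Z(68): 135
merge Y(72) and 79: 151
merge 135 and 151: 286
Each symbol's bit-cost is frequency × depth; summing gives 694 bits (equivalently 43 + 79 + 135 + 151 + 286).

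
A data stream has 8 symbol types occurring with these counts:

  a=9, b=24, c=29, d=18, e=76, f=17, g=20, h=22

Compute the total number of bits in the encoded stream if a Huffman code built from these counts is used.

Greedily combine the two least-frequent nodes:
combine a(9), f(17) → 26
combine d(18), g(20) → 38
combine h(22), b(24) → 46
combine 26, c(29) → 55
combine 38, 46 → 84
combine 55, e(76) → 131
combine 84, 131 → 215
The encoded length is the sum of every internal node's weight: 26 + 38 + 46 + 55 + 84 + 131 + 215 = 595 bits.

595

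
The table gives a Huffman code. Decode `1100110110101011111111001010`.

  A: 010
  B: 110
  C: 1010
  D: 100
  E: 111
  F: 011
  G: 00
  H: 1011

Read left to right; each codeword is recognised as soon as it completes (prefix code):
  110→B | 011→F | 011→F | 010→A | 1011→H | 111→E | 111→E | 00→G | 1010→C
Decoded message: BFFAHEEGC

BFFAHEEGC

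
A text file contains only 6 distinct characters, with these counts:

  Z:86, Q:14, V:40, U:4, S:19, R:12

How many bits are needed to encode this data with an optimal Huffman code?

Greedily combine the two least-frequent nodes:
merge U(4) and R(12): 16
merge Q(14) and 16: 30
merge S(19) and 30: 49
merge V(40) and 49: 89
merge Z(86) and 89: 175
Total encoded bits = sum of merged weights = 16 + 30 + 49 + 89 + 175 = 359.

359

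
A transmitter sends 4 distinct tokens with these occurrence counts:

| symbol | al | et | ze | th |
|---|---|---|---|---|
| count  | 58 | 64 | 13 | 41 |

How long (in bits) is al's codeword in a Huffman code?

Build the tree from the bottom:
combine ze(13), th(41) → 54
combine 54, al(58) → 112
combine et(64), 112 → 176
al sits 2 levels below the root, so its codeword is 2 bits.

2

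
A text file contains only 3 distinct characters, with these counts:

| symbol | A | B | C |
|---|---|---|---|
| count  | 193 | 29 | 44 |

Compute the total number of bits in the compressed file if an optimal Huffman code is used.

Greedily combine the two least-frequent nodes:
merge B(29) and C(44): 73
merge 73 and A(193): 266
The encoded length is the sum of every internal node's weight: 73 + 266 = 339 bits.

339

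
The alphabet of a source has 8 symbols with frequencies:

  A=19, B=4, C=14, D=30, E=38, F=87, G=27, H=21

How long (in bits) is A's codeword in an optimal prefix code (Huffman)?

Repeatedly merge the two smallest:
combine B(4), C(14) → 18
combine 18, A(19) → 37
combine H(21), G(27) → 48
combine D(30), 37 → 67
combine E(38), 48 → 86
combine 67, 86 → 153
combine F(87), 153 → 240
A's leaf is at depth 4, giving a 4-bit codeword.

4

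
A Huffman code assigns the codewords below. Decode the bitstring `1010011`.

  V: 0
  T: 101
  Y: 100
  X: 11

TVVX

Read left to right; each codeword is recognised as soon as it completes (prefix code):
  101→T | 0→V | 0→V | 11→X
Decoded message: TVVX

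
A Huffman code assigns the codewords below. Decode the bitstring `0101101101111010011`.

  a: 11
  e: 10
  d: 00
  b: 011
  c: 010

Read left to right; each codeword is recognised as soon as it completes (prefix code):
  010→c | 11→a | 011→b | 011→b | 11→a | 010→c | 011→b
Decoded message: cabbacb

cabbacb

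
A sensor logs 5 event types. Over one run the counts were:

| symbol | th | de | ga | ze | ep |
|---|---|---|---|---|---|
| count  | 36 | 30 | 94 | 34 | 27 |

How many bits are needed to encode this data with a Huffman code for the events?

Build the Huffman tree bottom-up:
ep(27) + de(30) → 57
ze(34) + th(36) → 70
57 + 70 → 127
ga(94) + 127 → 221
Total encoded bits = sum of merged weights = 57 + 70 + 127 + 221 = 475.

475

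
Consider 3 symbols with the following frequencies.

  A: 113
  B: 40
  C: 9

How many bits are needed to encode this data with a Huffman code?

Merge the two smallest weights repeatedly:
C(9) + B(40) → 49
49 + A(113) → 162
Total encoded bits = sum of merged weights = 49 + 162 = 211.

211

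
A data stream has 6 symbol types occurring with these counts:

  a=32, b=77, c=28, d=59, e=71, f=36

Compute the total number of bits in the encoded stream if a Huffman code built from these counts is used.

Build the Huffman tree bottom-up:
merge c(28) and a(32): 60
merge f(36) and d(59): 95
merge 60 and e(71): 131
merge b(77) and 95: 172
merge 131 and 172: 303
The encoded length is the sum of every internal node's weight: 60 + 95 + 131 + 172 + 303 = 761 bits.

761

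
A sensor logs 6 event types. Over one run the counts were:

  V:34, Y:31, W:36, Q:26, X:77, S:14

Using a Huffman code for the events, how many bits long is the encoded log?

Merge the two smallest weights repeatedly:
merge S(14) and Q(26): 40
merge Y(31) and V(34): 65
merge W(36) and 40: 76
merge 65 and 76: 141
merge X(77) and 141: 218
The encoded length is the sum of every internal node's weight: 40 + 65 + 76 + 141 + 218 = 540 bits.

540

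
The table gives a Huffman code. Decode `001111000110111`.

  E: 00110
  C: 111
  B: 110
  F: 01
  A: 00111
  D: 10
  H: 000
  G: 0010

Read left to right; each codeword is recognised as soon as it completes (prefix code):
  00111→A | 10→D | 00110→E | 111→C
Decoded message: ADEC

ADEC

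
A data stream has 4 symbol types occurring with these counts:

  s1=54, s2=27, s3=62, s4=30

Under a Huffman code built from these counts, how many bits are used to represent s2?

Huffman merges, smallest pair first:
s2(27) + s4(30) → 57
s1(54) + 57 → 111
s3(62) + 111 → 173
s2's leaf is at depth 3, giving a 3-bit codeword.

3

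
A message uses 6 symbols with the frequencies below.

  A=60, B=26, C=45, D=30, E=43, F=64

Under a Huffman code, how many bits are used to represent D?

Repeatedly merge the two smallest:
B(26) + D(30) → 56
E(43) + C(45) → 88
56 + A(60) → 116
F(64) + 88 → 152
116 + 152 → 268
D sits 3 levels below the root, so its codeword is 3 bits.

3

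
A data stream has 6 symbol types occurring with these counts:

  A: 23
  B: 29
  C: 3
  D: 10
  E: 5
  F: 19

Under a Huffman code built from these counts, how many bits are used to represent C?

4

Repeatedly merge the two smallest:
C(3) + E(5) → 8
8 + D(10) → 18
18 + F(19) → 37
A(23) + B(29) → 52
37 + 52 → 89
The subtree containing C is merged 4 times, so code length = 4.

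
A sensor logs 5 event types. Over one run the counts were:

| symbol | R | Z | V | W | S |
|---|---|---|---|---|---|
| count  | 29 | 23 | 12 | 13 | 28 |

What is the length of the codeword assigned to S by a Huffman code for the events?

2

Huffman merges, smallest pair first:
combine V(12), W(13) → 25
combine Z(23), 25 → 48
combine S(28), R(29) → 57
combine 48, 57 → 105
S sits 2 levels below the root, so its codeword is 2 bits.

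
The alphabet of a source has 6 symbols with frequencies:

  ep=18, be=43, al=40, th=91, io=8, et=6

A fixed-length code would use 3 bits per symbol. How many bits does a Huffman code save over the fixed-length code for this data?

179

Fixed-length: 3 bits × 206 symbols = 618 bits.
Huffman merges:
combine et(6), io(8) → 14
combine 14, ep(18) → 32
combine 32, al(40) → 72
combine be(43), 72 → 115
combine th(91), 115 → 206
Huffman total = 14 + 32 + 72 + 115 + 206 = 439 bits.
Saving = 618 − 439 = 179 bits.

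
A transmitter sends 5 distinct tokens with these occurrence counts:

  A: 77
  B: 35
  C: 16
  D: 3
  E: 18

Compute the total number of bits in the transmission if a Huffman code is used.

277

Merge the two smallest weights repeatedly:
merge D(3) and C(16): 19
merge E(18) and 19: 37
merge B(35) and 37: 72
merge 72 and A(77): 149
Total encoded bits = sum of merged weights = 19 + 37 + 72 + 149 = 277.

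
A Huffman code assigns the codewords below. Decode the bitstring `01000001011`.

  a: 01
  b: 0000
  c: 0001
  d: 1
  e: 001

Read left to right; each codeword is recognised as soon as it completes (prefix code):
  01→a | 0000→b | 01→a | 01→a | 1→d
Decoded message: abaad

abaad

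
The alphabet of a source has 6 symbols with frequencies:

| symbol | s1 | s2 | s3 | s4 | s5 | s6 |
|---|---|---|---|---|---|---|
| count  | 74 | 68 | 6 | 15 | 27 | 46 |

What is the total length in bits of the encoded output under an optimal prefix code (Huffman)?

541

Build the Huffman tree bottom-up:
combine s3(6), s4(15) → 21
combine 21, s5(27) → 48
combine s6(46), 48 → 94
combine s2(68), s1(74) → 142
combine 94, 142 → 236
Total encoded bits = sum of merged weights = 21 + 48 + 94 + 142 + 236 = 541.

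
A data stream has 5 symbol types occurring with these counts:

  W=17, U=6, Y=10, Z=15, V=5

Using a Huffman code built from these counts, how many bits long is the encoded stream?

117

Build the Huffman tree bottom-up:
merge V(5) and U(6): 11
merge Y(10) and 11: 21
merge Z(15) and W(17): 32
merge 21 and 32: 53
Each symbol's bit-cost is frequency × depth; summing gives 117 bits (equivalently 11 + 21 + 32 + 53).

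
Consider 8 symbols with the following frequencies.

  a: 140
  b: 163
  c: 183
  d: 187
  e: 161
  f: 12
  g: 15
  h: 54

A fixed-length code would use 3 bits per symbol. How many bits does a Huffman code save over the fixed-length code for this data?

262

Fixed-length: 3 bits × 915 symbols = 2745 bits.
Huffman merges:
f(12) + g(15) → 27
27 + h(54) → 81
81 + a(140) → 221
e(161) + b(163) → 324
c(183) + d(187) → 370
221 + 324 → 545
370 + 545 → 915
Huffman total = 27 + 81 + 221 + 324 + 370 + 545 + 915 = 2483 bits.
Saving = 2745 − 2483 = 262 bits.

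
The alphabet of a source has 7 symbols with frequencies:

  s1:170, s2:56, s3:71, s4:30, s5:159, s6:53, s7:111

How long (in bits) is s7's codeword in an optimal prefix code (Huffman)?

3

Huffman merges, smallest pair first:
combine s4(30), s6(53) → 83
combine s2(56), s3(71) → 127
combine 83, s7(111) → 194
combine 127, s5(159) → 286
combine s1(170), 194 → 364
combine 286, 364 → 650
s7 sits 3 levels below the root, so its codeword is 3 bits.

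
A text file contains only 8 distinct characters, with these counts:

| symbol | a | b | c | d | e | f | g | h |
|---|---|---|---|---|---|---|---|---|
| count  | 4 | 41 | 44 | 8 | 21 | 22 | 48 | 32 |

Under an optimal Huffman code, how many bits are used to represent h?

3

Build the tree from the bottom:
merge a(4) and d(8): 12
merge 12 and e(21): 33
merge f(22) and h(32): 54
merge 33 and b(41): 74
merge c(44) and g(48): 92
merge 54 and 74: 128
merge 92 and 128: 220
h sits 3 levels below the root, so its codeword is 3 bits.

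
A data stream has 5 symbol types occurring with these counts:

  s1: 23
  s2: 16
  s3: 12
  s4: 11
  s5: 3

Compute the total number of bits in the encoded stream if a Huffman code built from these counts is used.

144

Merge the two smallest weights repeatedly:
combine s5(3), s4(11) → 14
combine s3(12), 14 → 26
combine s2(16), s1(23) → 39
combine 26, 39 → 65
Total encoded bits = sum of merged weights = 14 + 26 + 39 + 65 = 144.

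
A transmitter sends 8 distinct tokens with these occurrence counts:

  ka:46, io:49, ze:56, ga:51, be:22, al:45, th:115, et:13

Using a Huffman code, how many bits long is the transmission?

Greedily combine the two least-frequent nodes:
combine et(13), be(22) → 35
combine 35, al(45) → 80
combine ka(46), io(49) → 95
combine ga(51), ze(56) → 107
combine 80, 95 → 175
combine 107, th(115) → 222
combine 175, 222 → 397
Each symbol's bit-cost is frequency × depth; summing gives 1111 bits (equivalently 35 + 80 + 95 + 107 + 175 + 222 + 397).

1111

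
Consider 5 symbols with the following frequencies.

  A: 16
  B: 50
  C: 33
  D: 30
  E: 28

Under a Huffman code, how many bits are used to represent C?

2

Build the tree from the bottom:
merge A(16) and E(28): 44
merge D(30) and C(33): 63
merge 44 and B(50): 94
merge 63 and 94: 157
C's leaf is at depth 2, giving a 2-bit codeword.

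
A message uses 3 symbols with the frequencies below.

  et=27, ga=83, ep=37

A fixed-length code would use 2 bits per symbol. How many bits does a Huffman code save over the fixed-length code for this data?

83

Fixed-length: 2 bits × 147 symbols = 294 bits.
Huffman merges:
combine et(27), ep(37) → 64
combine 64, ga(83) → 147
Huffman total = 64 + 147 = 211 bits.
Saving = 294 − 211 = 83 bits.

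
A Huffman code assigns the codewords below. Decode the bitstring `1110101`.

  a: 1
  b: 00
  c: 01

aaacc

Read left to right; each codeword is recognised as soon as it completes (prefix code):
  1→a | 1→a | 1→a | 01→c | 01→c
Decoded message: aaacc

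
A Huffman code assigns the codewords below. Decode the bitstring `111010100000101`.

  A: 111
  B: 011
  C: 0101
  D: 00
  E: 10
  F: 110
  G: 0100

Read left to right; each codeword is recognised as soon as it completes (prefix code):
  111→A | 0101→C | 00→D | 00→D | 0101→C
Decoded message: ACDDC

ACDDC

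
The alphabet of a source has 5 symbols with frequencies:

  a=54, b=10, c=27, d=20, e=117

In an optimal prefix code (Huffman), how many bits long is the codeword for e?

Huffman merges, smallest pair first:
merge b(10) and d(20): 30
merge c(27) and 30: 57
merge a(54) and 57: 111
merge 111 and e(117): 228
e is a child of the root — depth 1, so its codeword is a single bit.

1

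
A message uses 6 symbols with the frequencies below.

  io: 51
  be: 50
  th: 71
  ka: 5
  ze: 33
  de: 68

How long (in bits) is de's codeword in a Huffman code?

2

Build the tree from the bottom:
combine ka(5), ze(33) → 38
combine 38, be(50) → 88
combine io(51), de(68) → 119
combine th(71), 88 → 159
combine 119, 159 → 278
de's leaf is at depth 2, giving a 2-bit codeword.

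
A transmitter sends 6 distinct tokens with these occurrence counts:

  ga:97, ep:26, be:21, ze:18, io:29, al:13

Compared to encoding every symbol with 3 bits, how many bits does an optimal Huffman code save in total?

Fixed-length: 3 bits × 204 symbols = 612 bits.
Huffman merges:
merge al(13) and ze(18): 31
merge be(21) and ep(26): 47
merge io(29) and 31: 60
merge 47 and 60: 107
merge ga(97) and 107: 204
Huffman total = 31 + 47 + 60 + 107 + 204 = 449 bits.
Saving = 612 − 449 = 163 bits.

163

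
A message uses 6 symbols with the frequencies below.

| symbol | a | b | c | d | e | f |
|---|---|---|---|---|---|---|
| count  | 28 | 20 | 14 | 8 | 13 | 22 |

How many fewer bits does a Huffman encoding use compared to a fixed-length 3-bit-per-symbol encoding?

50

Fixed-length: 3 bits × 105 symbols = 315 bits.
Huffman merges:
merge d(8) and e(13): 21
merge c(14) and b(20): 34
merge 21 and f(22): 43
merge a(28) and 34: 62
merge 43 and 62: 105
Huffman total = 21 + 34 + 43 + 62 + 105 = 265 bits.
Saving = 315 − 265 = 50 bits.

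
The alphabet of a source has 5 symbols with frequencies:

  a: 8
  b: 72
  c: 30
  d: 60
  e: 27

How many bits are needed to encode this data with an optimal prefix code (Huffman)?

422

Build the Huffman tree bottom-up:
a(8) + e(27) → 35
c(30) + 35 → 65
d(60) + 65 → 125
b(72) + 125 → 197
Each symbol's bit-cost is frequency × depth; summing gives 422 bits (equivalently 35 + 65 + 125 + 197).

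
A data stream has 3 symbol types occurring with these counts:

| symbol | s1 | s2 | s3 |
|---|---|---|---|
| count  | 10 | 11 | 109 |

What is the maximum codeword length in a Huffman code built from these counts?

Merge the two lowest-weight nodes at each step:
combine s1(10), s2(11) → 21
combine 21, s3(109) → 130
Maximum depth reached is 2.

2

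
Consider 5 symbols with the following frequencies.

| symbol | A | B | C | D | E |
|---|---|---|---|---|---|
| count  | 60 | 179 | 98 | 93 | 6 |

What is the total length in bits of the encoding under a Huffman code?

918

Build the Huffman tree bottom-up:
combine E(6), A(60) → 66
combine 66, D(93) → 159
combine C(98), 159 → 257
combine B(179), 257 → 436
Total encoded bits = sum of merged weights = 66 + 159 + 257 + 436 = 918.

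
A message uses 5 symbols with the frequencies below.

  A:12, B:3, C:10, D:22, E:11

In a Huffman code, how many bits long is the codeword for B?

Huffman merges, smallest pair first:
combine B(3), C(10) → 13
combine E(11), A(12) → 23
combine 13, D(22) → 35
combine 23, 35 → 58
B sits 3 levels below the root, so its codeword is 3 bits.

3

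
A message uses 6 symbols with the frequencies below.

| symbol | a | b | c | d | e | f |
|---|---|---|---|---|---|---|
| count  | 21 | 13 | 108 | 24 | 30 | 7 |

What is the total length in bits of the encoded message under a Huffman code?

Build the Huffman tree bottom-up:
merge f(7) and b(13): 20
merge 20 and a(21): 41
merge d(24) and e(30): 54
merge 41 and 54: 95
merge 95 and c(108): 203
Total encoded bits = sum of merged weights = 20 + 41 + 54 + 95 + 203 = 413.

413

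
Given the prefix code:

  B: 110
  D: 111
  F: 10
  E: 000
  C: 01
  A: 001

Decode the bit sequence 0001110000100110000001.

EDECAFEA

Read left to right; each codeword is recognised as soon as it completes (prefix code):
  000→E | 111→D | 000→E | 01→C | 001→A | 10→F | 000→E | 001→A
Decoded message: EDECAFEA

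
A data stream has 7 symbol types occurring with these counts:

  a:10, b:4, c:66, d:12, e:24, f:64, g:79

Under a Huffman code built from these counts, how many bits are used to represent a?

Repeatedly merge the two smallest:
combine b(4), a(10) → 14
combine d(12), 14 → 26
combine e(24), 26 → 50
combine 50, f(64) → 114
combine c(66), g(79) → 145
combine 114, 145 → 259
a sits 5 levels below the root, so its codeword is 5 bits.

5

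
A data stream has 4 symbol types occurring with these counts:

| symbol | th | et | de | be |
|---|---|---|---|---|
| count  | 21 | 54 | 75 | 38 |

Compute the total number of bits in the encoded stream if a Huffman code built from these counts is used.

Merge the two smallest weights repeatedly:
merge th(21) and be(38): 59
merge et(54) and 59: 113
merge de(75) and 113: 188
Each symbol's bit-cost is frequency × depth; summing gives 360 bits (equivalently 59 + 113 + 188).

360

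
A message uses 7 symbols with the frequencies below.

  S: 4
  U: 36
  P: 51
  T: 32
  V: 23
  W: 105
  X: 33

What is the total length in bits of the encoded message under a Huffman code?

Build the Huffman tree bottom-up:
S(4) + V(23) → 27
27 + T(32) → 59
X(33) + U(36) → 69
P(51) + 59 → 110
69 + W(105) → 174
110 + 174 → 284
Each symbol's bit-cost is frequency × depth; summing gives 723 bits (equivalently 27 + 59 + 69 + 110 + 174 + 284).

723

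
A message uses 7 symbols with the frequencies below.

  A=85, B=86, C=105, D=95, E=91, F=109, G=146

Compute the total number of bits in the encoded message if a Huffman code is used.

Greedily combine the two least-frequent nodes:
combine A(85), B(86) → 171
combine E(91), D(95) → 186
combine C(105), F(109) → 214
combine G(146), 171 → 317
combine 186, 214 → 400
combine 317, 400 → 717
The encoded length is the sum of every internal node's weight: 171 + 186 + 214 + 317 + 400 + 717 = 2005 bits.

2005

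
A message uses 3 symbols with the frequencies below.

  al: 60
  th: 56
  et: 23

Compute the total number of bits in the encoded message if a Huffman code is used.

218

Merge the two smallest weights repeatedly:
combine et(23), th(56) → 79
combine al(60), 79 → 139
Each symbol's bit-cost is frequency × depth; summing gives 218 bits (equivalently 79 + 139).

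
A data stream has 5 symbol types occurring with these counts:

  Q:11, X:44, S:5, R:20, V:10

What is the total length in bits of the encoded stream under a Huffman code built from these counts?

Build the Huffman tree bottom-up:
combine S(5), V(10) → 15
combine Q(11), 15 → 26
combine R(20), 26 → 46
combine X(44), 46 → 90
Total encoded bits = sum of merged weights = 15 + 26 + 46 + 90 = 177.

177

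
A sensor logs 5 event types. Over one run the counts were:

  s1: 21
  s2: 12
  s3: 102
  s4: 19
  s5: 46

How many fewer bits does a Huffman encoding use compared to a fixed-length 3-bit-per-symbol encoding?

219

Fixed-length: 3 bits × 200 symbols = 600 bits.
Huffman merges:
combine s2(12), s4(19) → 31
combine s1(21), 31 → 52
combine s5(46), 52 → 98
combine 98, s3(102) → 200
Huffman total = 31 + 52 + 98 + 200 = 381 bits.
Saving = 600 − 381 = 219 bits.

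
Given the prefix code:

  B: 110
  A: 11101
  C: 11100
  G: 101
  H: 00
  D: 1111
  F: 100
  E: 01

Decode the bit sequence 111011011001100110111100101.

Read left to right; each codeword is recognised as soon as it completes (prefix code):
  11101→A | 101→G | 100→F | 110→B | 01→E | 101→G | 11100→C | 101→G
Decoded message: AGFBEGCG

AGFBEGCG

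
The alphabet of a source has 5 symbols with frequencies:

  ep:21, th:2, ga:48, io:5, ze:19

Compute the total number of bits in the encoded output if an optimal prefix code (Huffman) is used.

Greedily combine the two least-frequent nodes:
combine th(2), io(5) → 7
combine 7, ze(19) → 26
combine ep(21), 26 → 47
combine 47, ga(48) → 95
The encoded length is the sum of every internal node's weight: 7 + 26 + 47 + 95 = 175 bits.

175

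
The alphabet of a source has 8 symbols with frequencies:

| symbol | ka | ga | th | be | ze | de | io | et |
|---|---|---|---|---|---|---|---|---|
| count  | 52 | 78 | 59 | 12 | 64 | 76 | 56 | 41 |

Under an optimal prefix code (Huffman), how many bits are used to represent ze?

Build the tree from the bottom:
merge be(12) and et(41): 53
merge ka(52) and 53: 105
merge io(56) and th(59): 115
merge ze(64) and de(76): 140
merge ga(78) and 105: 183
merge 115 and 140: 255
merge 183 and 255: 438
ze sits 3 levels below the root, so its codeword is 3 bits.

3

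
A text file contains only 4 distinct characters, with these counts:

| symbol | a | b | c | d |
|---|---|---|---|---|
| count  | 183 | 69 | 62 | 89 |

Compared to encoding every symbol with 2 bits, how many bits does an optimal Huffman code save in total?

Fixed-length: 2 bits × 403 symbols = 806 bits.
Huffman merges:
merge c(62) and b(69): 131
merge d(89) and 131: 220
merge a(183) and 220: 403
Huffman total = 131 + 220 + 403 = 754 bits.
Saving = 806 − 754 = 52 bits.

52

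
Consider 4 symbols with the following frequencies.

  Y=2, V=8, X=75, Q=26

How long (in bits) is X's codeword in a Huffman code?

1

Build the tree from the bottom:
Y(2) + V(8) → 10
10 + Q(26) → 36
36 + X(75) → 111
X is a child of the root — depth 1, so its codeword is a single bit.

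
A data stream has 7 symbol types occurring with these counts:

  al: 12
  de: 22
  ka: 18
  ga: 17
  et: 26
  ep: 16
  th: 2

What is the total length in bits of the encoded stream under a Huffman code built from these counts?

Merge the two smallest weights repeatedly:
th(2) + al(12) → 14
14 + ep(16) → 30
ga(17) + ka(18) → 35
de(22) + et(26) → 48
30 + 35 → 65
48 + 65 → 113
The encoded length is the sum of every internal node's weight: 14 + 30 + 35 + 48 + 65 + 113 = 305 bits.

305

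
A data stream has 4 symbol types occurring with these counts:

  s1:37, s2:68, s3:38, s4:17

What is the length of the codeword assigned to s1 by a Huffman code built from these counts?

Repeatedly merge the two smallest:
merge s4(17) and s1(37): 54
merge s3(38) and 54: 92
merge s2(68) and 92: 160
s1's leaf is at depth 3, giving a 3-bit codeword.

3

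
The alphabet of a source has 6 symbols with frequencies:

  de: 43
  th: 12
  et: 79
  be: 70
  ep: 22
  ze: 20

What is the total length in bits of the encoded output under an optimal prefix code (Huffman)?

578

Greedily combine the two least-frequent nodes:
th(12) + ze(20) → 32
ep(22) + 32 → 54
de(43) + 54 → 97
be(70) + et(79) → 149
97 + 149 → 246
Each symbol's bit-cost is frequency × depth; summing gives 578 bits (equivalently 32 + 54 + 97 + 149 + 246).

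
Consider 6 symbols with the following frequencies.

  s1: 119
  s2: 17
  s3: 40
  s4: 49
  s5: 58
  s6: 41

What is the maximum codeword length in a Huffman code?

Merge the two lowest-weight nodes at each step:
combine s2(17), s3(40) → 57
combine s6(41), s4(49) → 90
combine 57, s5(58) → 115
combine 90, 115 → 205
combine s1(119), 205 → 324
Maximum depth reached is 4.

4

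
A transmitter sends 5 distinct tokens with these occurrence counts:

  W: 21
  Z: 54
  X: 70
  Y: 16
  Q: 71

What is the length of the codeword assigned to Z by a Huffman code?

2

Huffman merges, smallest pair first:
combine Y(16), W(21) → 37
combine 37, Z(54) → 91
combine X(70), Q(71) → 141
combine 91, 141 → 232
The subtree containing Z is merged 2 times, so code length = 2.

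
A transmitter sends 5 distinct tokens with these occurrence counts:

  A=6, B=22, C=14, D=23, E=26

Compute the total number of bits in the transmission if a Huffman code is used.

Build the Huffman tree bottom-up:
combine A(6), C(14) → 20
combine 20, B(22) → 42
combine D(23), E(26) → 49
combine 42, 49 → 91
Each symbol's bit-cost is frequency × depth; summing gives 202 bits (equivalently 20 + 42 + 49 + 91).

202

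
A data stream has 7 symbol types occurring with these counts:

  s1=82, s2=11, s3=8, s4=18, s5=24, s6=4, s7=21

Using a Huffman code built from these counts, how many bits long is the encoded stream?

375

Greedily combine the two least-frequent nodes:
combine s6(4), s3(8) → 12
combine s2(11), 12 → 23
combine s4(18), s7(21) → 39
combine 23, s5(24) → 47
combine 39, 47 → 86
combine s1(82), 86 → 168
Total encoded bits = sum of merged weights = 12 + 23 + 39 + 47 + 86 + 168 = 375.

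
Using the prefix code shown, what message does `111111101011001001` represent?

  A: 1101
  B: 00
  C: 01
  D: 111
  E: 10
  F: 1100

Read left to right; each codeword is recognised as soon as it completes (prefix code):
  111→D | 111→D | 10→E | 10→E | 1100→F | 10→E | 01→C
Decoded message: DDEEFEC

DDEEFEC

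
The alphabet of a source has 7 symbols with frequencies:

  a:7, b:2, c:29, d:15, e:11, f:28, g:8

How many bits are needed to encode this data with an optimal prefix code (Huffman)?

252

Merge the two smallest weights repeatedly:
merge b(2) and a(7): 9
merge g(8) and 9: 17
merge e(11) and d(15): 26
merge 17 and 26: 43
merge f(28) and c(29): 57
merge 43 and 57: 100
Total encoded bits = sum of merged weights = 9 + 17 + 26 + 43 + 57 + 100 = 252.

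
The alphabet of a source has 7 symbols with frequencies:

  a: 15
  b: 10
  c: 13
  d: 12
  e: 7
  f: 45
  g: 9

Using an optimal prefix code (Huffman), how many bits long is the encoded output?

281

Build the Huffman tree bottom-up:
combine e(7), g(9) → 16
combine b(10), d(12) → 22
combine c(13), a(15) → 28
combine 16, 22 → 38
combine 28, 38 → 66
combine f(45), 66 → 111
Each symbol's bit-cost is frequency × depth; summing gives 281 bits (equivalently 16 + 22 + 28 + 38 + 66 + 111).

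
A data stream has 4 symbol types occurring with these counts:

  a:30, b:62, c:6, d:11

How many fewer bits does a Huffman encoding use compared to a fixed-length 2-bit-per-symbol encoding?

Fixed-length: 2 bits × 109 symbols = 218 bits.
Huffman merges:
c(6) + d(11) → 17
17 + a(30) → 47
47 + b(62) → 109
Huffman total = 17 + 47 + 109 = 173 bits.
Saving = 218 − 173 = 45 bits.

45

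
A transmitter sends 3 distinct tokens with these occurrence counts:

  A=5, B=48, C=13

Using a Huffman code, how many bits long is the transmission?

Greedily combine the two least-frequent nodes:
A(5) + C(13) → 18
18 + B(48) → 66
The encoded length is the sum of every internal node's weight: 18 + 66 = 84 bits.

84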